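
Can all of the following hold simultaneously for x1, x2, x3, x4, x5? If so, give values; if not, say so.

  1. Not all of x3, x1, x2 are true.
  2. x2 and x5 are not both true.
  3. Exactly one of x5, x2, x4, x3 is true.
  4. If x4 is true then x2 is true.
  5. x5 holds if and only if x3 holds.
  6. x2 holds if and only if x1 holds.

x1: True, x2: True, x3: False, x4: False, x5: False

  (1) {x3, x1, x2}: 2/3 true — not all ✓
  (2) x2=T, x5=F — not both ✓
  (3) {x5, x2, x4, x3}: 1 true — exactly one ✓
  (4) x4=F ⇒ x2: vacuous ✓
  (5) x5=F, x3=F — same ✓
  (6) x2=T, x1=T — same ✓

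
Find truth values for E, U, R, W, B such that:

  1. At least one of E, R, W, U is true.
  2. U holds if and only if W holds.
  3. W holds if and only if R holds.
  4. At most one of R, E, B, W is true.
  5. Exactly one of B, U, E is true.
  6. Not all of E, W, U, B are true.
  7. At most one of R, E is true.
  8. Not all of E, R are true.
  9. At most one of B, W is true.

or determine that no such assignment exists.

E=T, U=F, R=F, W=F, B=F

  (1) {E, R, W, U}: 1 true — at least one ✓
  (2) U=F, W=F — same ✓
  (3) W=F, R=F — same ✓
  (4) {R, E, B, W}: 1 true — at most one ✓
  (5) {B, U, E}: 1 true — exactly one ✓
  (6) {E, W, U, B}: 1/4 true — not all ✓
  (7) {R, E}: 1 true — at most one ✓
  (8) {E, R}: 1/2 true — not all ✓
  (9) {B, W}: 0 true — at most one ✓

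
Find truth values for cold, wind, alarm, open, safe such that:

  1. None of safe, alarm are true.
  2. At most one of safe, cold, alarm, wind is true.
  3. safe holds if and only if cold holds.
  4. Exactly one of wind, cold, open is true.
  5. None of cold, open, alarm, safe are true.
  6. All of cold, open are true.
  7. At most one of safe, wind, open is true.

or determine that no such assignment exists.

UNSATISFIABLE

Case cold = True:
  Constraint (5) is violated (cold=T) — contradiction.
Case cold = False:
  Constraint (6) is violated (cold=F) — contradiction.
Both cases fail — unsatisfiable.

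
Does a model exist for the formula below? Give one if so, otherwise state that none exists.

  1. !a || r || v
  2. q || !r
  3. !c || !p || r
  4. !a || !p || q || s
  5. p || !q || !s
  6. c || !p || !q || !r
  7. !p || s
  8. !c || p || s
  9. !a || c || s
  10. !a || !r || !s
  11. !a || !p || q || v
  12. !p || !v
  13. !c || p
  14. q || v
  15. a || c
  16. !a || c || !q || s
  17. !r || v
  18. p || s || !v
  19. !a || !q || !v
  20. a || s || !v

Set v = True.
  then (!p || !v) forces p = False.
  then (!c || p) forces c = False.
  then (a || c) forces a = True.
  then (p || s || !v) forces s = True.
  then (!a || !q || !v) forces q = False.
  then (q || !r) forces r = False.
All clauses satisfied.

v: True; q: False; s: True; p: False; c: False; r: False; a: True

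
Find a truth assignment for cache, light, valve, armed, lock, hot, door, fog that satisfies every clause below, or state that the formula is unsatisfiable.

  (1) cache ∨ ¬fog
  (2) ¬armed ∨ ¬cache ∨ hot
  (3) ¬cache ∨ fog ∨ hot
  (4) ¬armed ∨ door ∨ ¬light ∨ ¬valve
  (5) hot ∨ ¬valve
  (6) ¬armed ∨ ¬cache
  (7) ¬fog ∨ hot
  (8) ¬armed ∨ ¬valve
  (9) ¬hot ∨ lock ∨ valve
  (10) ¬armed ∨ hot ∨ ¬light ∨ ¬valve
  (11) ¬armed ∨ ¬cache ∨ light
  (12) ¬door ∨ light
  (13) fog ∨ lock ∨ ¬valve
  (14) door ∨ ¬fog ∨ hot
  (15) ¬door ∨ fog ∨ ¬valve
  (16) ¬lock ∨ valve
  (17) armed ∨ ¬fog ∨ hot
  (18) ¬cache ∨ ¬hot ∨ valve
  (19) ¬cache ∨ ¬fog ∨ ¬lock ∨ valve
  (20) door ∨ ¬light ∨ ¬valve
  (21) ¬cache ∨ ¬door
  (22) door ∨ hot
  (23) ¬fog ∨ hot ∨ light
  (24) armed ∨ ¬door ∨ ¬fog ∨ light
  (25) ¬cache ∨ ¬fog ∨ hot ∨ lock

cache = True, light = False, valve = True, armed = False, lock = True, hot = True, door = False, fog = False

Set cache = True.
  then (¬armed ∨ ¬cache) forces armed = False.
  then (¬cache ∨ ¬door) forces door = False.
  then (door ∨ hot) forces hot = True.
  then (¬cache ∨ ¬hot ∨ valve) forces valve = True.
  then (door ∨ ¬light ∨ ¬valve) forces light = False.
Set lock = True.
Set fog = False.
All clauses satisfied.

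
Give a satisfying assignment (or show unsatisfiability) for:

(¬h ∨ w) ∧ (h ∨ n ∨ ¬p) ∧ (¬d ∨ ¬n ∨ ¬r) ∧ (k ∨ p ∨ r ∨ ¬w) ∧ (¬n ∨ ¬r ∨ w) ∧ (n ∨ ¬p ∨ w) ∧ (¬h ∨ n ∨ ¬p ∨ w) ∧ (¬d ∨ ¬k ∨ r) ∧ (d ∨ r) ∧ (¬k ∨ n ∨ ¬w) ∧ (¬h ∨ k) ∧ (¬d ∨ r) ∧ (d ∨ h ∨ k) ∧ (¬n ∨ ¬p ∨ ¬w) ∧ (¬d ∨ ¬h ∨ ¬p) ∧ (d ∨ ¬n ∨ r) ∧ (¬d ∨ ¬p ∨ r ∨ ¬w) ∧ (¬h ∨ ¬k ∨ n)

Set d = True.
  then (¬d ∨ r) forces r = True.
  then (¬d ∨ ¬n ∨ ¬r) forces n = False.
Try p = True:
  (h ∨ n ∨ ¬p) forces h = True.
  clause (¬d ∨ ¬h ∨ ¬p) is falsified — backtrack.
So p = False.
Set h = False.
Set w = False.
Set k = True.
All clauses satisfied.

d = True; p = False; r = True; n = False; h = False; w = False; k = True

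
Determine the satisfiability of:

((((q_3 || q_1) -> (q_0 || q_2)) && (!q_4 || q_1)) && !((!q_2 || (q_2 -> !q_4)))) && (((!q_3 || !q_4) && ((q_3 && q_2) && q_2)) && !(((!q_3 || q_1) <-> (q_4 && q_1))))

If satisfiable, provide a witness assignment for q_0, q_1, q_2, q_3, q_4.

Unsatisfiable

Case q_2 = True: the formula simplifies to ((!q_4 || q_1) && !(!q_4)) && (((!q_3 || !q_4) && q_3) && !(((!q_3 || q_1) <-> (q_4 && q_1)))).
  q_4 = True: simplifies to q_1 && ((!q_3 && q_3) && !(((!q_3 || q_1) <-> q_1))).
    q_1 = True: the conjunct !(((!q_3 || q_1) <-> q_1)) becomes !((True <-> True)) = False.
    q_1 = False: the conjunct q_1 is False.
  q_4 = False: the conjunct !(!q_4) becomes !(!False) = False.
Case q_2 = False: the conjunct !((!q_2 || (q_2 -> !q_4))) becomes !((True || True)) = False.
Both cases fail — unsatisfiable.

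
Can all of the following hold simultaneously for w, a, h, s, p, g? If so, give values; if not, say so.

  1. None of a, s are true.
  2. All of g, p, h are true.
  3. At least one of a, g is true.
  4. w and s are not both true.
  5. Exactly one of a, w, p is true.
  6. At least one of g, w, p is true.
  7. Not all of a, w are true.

w = False; a = False; h = True; s = False; p = True; g = True

  (1) {a, s}: 0 true — none ✓
  (2) {g, p, h}: all 3 true ✓
  (3) {a, g}: 1 true — at least one ✓
  (4) w=F, s=F — not both ✓
  (5) {a, w, p}: 1 true — exactly one ✓
  (6) {g, w, p}: 2 true — at least one ✓
  (7) {a, w}: 0/2 true — not all ✓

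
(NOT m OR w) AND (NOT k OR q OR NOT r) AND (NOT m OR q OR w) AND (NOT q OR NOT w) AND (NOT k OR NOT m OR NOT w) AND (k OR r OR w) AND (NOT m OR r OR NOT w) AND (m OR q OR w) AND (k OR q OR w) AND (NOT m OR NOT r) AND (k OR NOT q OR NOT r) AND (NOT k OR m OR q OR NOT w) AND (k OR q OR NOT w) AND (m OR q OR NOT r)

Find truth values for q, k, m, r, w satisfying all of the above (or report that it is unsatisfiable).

Set q = True.
  then (NOT q OR NOT w) forces w = False.
  then (NOT m OR w) forces m = False.
Try k = False:
  (k OR r OR w) forces r = True.
  clause (k OR NOT q OR NOT r) is falsified — backtrack.
So k = True.
Set r = False.
All clauses satisfied.

q=T, k=T, m=F, r=F, w=F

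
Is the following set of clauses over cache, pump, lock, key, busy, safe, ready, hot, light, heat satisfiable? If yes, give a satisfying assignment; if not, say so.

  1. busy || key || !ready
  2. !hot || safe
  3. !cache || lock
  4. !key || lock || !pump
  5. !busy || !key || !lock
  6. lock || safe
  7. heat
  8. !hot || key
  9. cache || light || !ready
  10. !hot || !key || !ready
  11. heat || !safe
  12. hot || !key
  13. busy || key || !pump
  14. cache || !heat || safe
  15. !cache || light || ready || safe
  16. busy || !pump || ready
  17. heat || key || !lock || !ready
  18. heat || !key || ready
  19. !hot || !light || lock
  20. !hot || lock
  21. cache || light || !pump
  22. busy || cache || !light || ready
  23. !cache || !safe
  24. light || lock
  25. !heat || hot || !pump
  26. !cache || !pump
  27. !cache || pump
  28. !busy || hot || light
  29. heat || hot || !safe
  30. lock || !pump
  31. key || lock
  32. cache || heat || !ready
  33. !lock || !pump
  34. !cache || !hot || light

cache = False, pump = False, lock = True, key = False, busy = True, safe = True, ready = True, hot = False, light = True, heat = True

Unit clause (heat) forces heat = True.
Set cache = False.
  then (cache || !heat || safe) forces safe = True.
Try pump = True:
  (cache || light || !pump) forces light = True.
  (!heat || hot || !pump) forces hot = True.
  (!hot || key) forces key = True.
  (!key || lock || !pump) forces lock = True.
  clause (!lock || !pump) is falsified — backtrack.
So pump = False.
Set lock = True.
Set key = False.
  then (!hot || key) forces hot = False.
Set busy = True.
  then (!busy || hot || light) forces light = True.
Set ready = True.
All clauses satisfied.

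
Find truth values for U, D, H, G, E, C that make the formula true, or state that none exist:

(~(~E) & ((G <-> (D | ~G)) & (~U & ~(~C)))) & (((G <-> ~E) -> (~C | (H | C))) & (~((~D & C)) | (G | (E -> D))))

U: False; D: True; H: True; G: True; E: True; C: True

  ~(~E) & ((G <-> (D | ~G)) & (~U & ~(~C))) = True
    ~(~E) = True
      ~E = False
    (G <-> (D | ~G)) & (~U & ~(~C)) = True
      G <-> (D | ~G) = True
        D | ~G = True
          ~G = False
      ~U & ~(~C) = True
        ~U = True
        ~(~C) = True
          ~C = False
  ((G <-> ~E) -> (~C | (H | C))) & (~((~D & C)) | (G | (E -> D))) = True
    (G <-> ~E) -> (~C | (H | C)) = True
      G <-> ~E = False
        ~E = False
      ~C | (H | C) = True
        ~C = False
        H | C = True
    ~((~D & C)) | (G | (E -> D)) = True
      ~((~D & C)) = True
        ~D & C = False
          ~D = False
      G | (E -> D) = True
        E -> D = True
Both conjuncts True, so the formula holds.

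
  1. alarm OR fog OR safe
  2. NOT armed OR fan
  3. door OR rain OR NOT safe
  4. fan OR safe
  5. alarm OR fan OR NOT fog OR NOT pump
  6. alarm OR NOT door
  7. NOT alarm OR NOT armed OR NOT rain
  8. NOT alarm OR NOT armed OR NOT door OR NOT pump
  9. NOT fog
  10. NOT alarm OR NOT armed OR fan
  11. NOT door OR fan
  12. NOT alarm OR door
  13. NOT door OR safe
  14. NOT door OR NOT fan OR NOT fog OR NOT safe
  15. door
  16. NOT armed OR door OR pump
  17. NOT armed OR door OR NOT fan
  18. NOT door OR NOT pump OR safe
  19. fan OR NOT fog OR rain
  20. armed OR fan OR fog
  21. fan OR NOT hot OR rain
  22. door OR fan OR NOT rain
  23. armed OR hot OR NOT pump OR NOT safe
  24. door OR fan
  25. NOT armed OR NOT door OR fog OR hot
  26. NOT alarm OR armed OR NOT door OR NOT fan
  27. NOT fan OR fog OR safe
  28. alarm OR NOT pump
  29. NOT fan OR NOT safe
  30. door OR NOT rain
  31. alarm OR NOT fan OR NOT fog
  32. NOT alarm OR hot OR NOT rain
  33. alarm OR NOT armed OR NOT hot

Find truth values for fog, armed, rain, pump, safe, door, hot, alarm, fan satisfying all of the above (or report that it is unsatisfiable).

Case fog = True:
  Clause (NOT fog) is falsified — contradiction.
Case fog = False:
  (door) forces door = True.
  (alarm OR NOT door) forces alarm = True.
  (NOT door OR fan) forces fan = True.
  (NOT door OR safe) forces safe = True.
  Clause (NOT fan OR NOT safe) is falsified — contradiction.
Both cases fail, so the formula is unsatisfiable.

Unsatisfiable — no assignment works.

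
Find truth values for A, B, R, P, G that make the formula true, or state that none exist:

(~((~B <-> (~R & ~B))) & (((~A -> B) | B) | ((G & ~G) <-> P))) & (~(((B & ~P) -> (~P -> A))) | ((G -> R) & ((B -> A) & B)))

Unsatisfiable

Case B = True: the conjunct ~((~B <-> (~R & ~B))) becomes ~((False <-> False)) = False.
Case B = False: the conjunct ~(((B & ~P) -> (~P -> A))) | ((G -> R) & ((B -> A) & B)) becomes ~True | ((G -> R) & False) = False.
Both cases fail — unsatisfiable.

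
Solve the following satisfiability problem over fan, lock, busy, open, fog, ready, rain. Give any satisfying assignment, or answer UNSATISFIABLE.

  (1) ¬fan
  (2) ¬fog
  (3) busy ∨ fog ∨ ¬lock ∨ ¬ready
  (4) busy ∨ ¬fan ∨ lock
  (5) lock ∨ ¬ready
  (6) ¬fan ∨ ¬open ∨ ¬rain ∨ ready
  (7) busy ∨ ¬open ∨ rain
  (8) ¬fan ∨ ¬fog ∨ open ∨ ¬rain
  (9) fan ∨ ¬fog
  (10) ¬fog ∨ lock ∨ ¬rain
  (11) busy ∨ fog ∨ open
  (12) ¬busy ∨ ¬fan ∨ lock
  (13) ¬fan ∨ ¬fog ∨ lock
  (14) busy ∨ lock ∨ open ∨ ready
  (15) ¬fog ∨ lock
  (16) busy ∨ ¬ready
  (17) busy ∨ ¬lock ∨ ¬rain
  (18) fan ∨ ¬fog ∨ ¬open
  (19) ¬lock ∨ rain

fan=F; lock=T; busy=T; open=F; fog=F; ready=T; rain=T

Unit clause (¬fan) forces fan = False.
Unit clause (¬fog) forces fog = False.
Set lock = True.
  then (¬lock ∨ rain) forces rain = True.
  then (busy ∨ ¬lock ∨ ¬rain) forces busy = True.
Set open = False.
Set ready = True.
All clauses satisfied.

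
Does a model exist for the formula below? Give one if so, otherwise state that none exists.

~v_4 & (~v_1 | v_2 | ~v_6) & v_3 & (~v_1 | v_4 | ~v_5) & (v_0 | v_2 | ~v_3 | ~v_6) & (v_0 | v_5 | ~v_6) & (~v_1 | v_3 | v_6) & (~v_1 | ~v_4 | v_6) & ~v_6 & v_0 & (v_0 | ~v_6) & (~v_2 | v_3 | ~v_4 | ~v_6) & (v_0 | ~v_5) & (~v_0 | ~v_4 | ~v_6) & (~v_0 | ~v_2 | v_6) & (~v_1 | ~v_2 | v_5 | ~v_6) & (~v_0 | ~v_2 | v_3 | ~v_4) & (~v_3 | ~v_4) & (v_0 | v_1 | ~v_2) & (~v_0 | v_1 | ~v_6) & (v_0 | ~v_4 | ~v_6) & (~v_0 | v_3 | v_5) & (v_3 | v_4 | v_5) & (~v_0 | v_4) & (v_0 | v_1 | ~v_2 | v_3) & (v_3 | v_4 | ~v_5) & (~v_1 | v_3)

Case v_0 = True:
  (~v_4) forces v_4 = False.
  Clause (~v_0 | v_4) is falsified — contradiction.
Case v_0 = False:
  Clause (v_0) is falsified — contradiction.
Both cases fail, so the formula is unsatisfiable.

Unsatisfiable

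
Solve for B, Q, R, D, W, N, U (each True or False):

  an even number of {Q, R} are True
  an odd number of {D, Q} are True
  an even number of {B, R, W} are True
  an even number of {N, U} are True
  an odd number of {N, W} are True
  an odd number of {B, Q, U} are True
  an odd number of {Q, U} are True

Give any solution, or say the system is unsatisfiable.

B=F, Q=T, R=T, D=F, W=T, N=F, U=F

{Q, R}: 2 true → even ✓
{D, Q}: 1 true → odd ✓
{B, R, W}: 2 true → even ✓
{N, U}: 0 true → even ✓
{N, W}: 1 true → odd ✓
{B, Q, U}: 1 true → odd ✓
{Q, U}: 1 true → odd ✓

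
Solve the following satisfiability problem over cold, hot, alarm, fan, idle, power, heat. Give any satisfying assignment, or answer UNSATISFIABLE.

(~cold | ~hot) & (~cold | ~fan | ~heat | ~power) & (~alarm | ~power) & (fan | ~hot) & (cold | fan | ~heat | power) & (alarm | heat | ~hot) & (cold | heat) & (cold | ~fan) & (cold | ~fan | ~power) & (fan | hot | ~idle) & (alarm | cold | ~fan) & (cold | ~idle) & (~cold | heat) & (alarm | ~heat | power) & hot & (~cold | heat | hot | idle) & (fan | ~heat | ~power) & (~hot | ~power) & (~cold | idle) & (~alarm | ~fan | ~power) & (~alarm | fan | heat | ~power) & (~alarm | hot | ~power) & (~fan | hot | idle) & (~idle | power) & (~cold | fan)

Case hot = True:
  (~cold | ~hot) forces cold = False.
  (fan | ~hot) forces fan = True.
  Clause (cold | ~fan) is falsified — contradiction.
Case hot = False:
  Clause (hot) is falsified — contradiction.
Both cases fail, so the formula is unsatisfiable.

No satisfying assignment exists.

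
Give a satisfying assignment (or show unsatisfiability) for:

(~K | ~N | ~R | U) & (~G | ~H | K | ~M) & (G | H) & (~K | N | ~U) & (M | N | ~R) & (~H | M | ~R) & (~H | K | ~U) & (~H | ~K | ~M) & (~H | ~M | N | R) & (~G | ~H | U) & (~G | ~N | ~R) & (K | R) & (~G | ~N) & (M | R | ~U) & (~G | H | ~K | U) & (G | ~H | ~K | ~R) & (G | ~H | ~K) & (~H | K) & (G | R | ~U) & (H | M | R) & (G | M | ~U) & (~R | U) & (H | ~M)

Case H = True:
  (~H | K) forces K = True.
  (~H | ~K | ~M) forces M = False.
  (~H | M | ~R) forces R = False.
  (M | R | ~U) forces U = False.
  (~G | ~H | U) forces G = False.
  Clause (G | ~H | ~K) is falsified — contradiction.
Case H = False:
  (G | H) forces G = True.
  (~G | ~N) forces N = False.
  (H | ~M) forces M = False.
  (M | N | ~R) forces R = False.
  Clause (H | M | R) is falsified — contradiction.
Both cases fail, so the formula is unsatisfiable.

UNSATISFIABLE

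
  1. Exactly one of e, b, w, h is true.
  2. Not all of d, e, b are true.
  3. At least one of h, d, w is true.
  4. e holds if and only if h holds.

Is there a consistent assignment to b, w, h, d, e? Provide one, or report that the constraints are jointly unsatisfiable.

b=F, w=T, h=F, d=F, e=F

  (1) {e, b, w, h}: 1 true — exactly one ✓
  (2) {d, e, b}: 0/3 true — not all ✓
  (3) {h, d, w}: 1 true — at least one ✓
  (4) e=F, h=F — same ✓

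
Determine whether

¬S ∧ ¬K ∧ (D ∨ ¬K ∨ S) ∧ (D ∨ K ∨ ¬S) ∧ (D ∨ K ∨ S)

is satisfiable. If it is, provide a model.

D: True; S: False; K: False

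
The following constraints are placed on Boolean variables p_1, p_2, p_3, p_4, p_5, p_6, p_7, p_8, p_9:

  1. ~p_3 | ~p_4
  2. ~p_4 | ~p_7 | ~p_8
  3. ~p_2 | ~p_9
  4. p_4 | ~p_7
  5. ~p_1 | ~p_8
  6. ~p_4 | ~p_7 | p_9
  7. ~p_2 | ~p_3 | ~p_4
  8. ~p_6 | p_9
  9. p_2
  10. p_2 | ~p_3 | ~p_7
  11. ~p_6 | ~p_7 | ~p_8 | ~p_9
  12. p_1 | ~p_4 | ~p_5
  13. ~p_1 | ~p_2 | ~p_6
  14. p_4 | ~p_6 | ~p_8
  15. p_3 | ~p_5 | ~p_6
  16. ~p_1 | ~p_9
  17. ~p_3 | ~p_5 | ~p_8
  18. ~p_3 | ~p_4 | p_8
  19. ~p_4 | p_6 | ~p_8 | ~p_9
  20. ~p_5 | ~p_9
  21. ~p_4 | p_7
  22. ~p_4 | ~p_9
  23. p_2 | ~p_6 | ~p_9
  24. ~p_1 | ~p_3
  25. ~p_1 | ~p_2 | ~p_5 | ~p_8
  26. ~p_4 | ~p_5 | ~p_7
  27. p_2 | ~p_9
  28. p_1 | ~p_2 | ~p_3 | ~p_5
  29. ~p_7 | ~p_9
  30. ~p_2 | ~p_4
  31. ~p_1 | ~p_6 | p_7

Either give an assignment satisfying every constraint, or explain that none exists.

p_1: False, p_2: True, p_3: True, p_4: False, p_5: False, p_6: False, p_7: False, p_8: False, p_9: False

Unit clause (p_2) forces p_2 = True.
In (~p_2 | ~p_4) only ~p_4 is left, so p_4 = False.
In (~p_2 | ~p_9) only ~p_9 is left, so p_9 = False.
In (p_4 | ~p_7) only ~p_7 is left, so p_7 = False.
In (~p_6 | p_9) only ~p_6 is left, so p_6 = False.
Set p_1 = False.
Set p_3 = True.
  then (p_1 | ~p_2 | ~p_3 | ~p_5) forces p_5 = False.
Set p_8 = False.
All clauses satisfied.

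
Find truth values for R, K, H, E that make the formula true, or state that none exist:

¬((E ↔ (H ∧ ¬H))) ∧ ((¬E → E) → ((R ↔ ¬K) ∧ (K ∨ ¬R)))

R = False; K = True; H = False; E = True

  ¬((E ↔ (H ∧ ¬H))) = True
    E ↔ (H ∧ ¬H) = False
      H ∧ ¬H = False
        ¬H = True
  (¬E → E) → ((R ↔ ¬K) ∧ (K ∨ ¬R)) = True
    ¬E → E = True
      ¬E = False
    (R ↔ ¬K) ∧ (K ∨ ¬R) = True
      R ↔ ¬K = True
        ¬K = False
      K ∨ ¬R = True
        ¬R = True
Both conjuncts True, so the formula holds.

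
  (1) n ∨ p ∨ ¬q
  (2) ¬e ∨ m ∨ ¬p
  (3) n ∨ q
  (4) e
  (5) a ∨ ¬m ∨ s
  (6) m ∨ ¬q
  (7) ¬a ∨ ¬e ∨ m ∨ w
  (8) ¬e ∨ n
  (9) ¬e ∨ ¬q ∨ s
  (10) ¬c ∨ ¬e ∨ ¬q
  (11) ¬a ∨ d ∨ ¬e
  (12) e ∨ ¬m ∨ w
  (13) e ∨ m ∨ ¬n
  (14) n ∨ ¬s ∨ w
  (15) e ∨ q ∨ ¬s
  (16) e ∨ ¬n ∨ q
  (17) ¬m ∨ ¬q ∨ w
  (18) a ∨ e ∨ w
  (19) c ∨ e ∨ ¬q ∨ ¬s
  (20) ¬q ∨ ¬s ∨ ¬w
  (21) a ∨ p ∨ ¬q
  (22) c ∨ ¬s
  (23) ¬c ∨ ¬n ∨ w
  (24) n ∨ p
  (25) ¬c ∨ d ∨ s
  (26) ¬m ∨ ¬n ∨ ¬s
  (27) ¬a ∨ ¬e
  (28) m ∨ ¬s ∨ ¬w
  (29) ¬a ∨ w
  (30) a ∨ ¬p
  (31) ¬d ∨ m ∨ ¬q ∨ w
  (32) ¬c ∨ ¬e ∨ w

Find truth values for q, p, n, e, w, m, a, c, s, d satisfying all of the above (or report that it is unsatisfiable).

q: False, p: False, n: True, e: True, w: True, m: False, a: False, c: False, s: False, d: False

Unit clause (e) forces e = True.
In (¬e ∨ n) only n is left, so n = True.
In (¬a ∨ ¬e) only ¬a is left, so a = False.
In (a ∨ ¬p) only ¬p is left, so p = False.
In (a ∨ p ∨ ¬q) only ¬q is left, so q = False.
Set w = True.
Try m = True:
  (a ∨ ¬m ∨ s) forces s = True.
  clause (¬m ∨ ¬n ∨ ¬s) is falsified — backtrack.
So m = False.
  then (m ∨ ¬s ∨ ¬w) forces s = False.
Set c = False.
Set d = False.
All clauses satisfied.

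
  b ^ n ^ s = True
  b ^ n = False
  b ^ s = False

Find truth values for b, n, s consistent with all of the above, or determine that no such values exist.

b = True; n = True; s = True

b ^ n ^ s = T ^ T ^ T = True ✓
b ^ n = T ^ T = False ✓
b ^ s = T ^ T = False ✓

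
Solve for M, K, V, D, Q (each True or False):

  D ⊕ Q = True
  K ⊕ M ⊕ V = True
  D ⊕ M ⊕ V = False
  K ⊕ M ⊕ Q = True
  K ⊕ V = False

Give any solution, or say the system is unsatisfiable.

M = True, K = True, V = True, D = False, Q = True

D ⊕ Q = F ⊕ T = True ✓
K ⊕ M ⊕ V = T ⊕ T ⊕ T = True ✓
D ⊕ M ⊕ V = F ⊕ T ⊕ T = False ✓
K ⊕ M ⊕ Q = T ⊕ T ⊕ T = True ✓
K ⊕ V = T ⊕ T = False ✓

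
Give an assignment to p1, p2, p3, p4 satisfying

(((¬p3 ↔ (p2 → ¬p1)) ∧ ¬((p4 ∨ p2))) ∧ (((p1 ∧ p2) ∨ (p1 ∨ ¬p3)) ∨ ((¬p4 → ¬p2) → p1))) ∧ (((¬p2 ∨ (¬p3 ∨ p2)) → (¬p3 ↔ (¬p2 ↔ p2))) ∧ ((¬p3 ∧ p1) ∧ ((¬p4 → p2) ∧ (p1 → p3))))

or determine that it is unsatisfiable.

Case p3 = True: the conjunct ¬p3 is False.
Case p3 = False: the formula simplifies to ((p2 → ¬p1) ∧ ¬((p4 ∨ p2))) ∧ ((¬p2 ↔ p2) ∧ (p1 ∧ ((¬p4 → p2) ∧ ¬p1))).
  p1 = True: the conjunct ¬p1 is False.
  p1 = False: the conjunct p1 is False.
Both cases fail — unsatisfiable.

UNSATISFIABLE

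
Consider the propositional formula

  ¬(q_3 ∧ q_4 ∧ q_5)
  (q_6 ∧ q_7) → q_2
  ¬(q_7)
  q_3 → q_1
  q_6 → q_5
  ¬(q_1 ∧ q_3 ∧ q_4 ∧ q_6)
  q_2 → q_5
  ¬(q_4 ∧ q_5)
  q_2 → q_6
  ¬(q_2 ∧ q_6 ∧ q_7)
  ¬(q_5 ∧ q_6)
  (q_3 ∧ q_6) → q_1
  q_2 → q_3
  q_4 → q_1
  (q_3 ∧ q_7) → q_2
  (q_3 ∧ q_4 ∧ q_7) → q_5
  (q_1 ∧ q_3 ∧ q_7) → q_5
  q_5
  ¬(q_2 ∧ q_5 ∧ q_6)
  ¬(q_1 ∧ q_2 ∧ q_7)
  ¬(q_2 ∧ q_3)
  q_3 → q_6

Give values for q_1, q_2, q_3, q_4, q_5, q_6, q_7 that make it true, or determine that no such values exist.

Unit clause (q_5) forces q_5 = True.
Unit clause (¬q_7) forces q_7 = False.
In (¬q_4 ∨ ¬q_5) only ¬q_4 is left, so q_4 = False.
In (¬q_5 ∨ ¬q_6) only ¬q_6 is left, so q_6 = False.
In (¬q_2 ∨ q_6) only ¬q_2 is left, so q_2 = False.
In (¬q_3 ∨ q_6) only ¬q_3 is left, so q_3 = False.
Set q_1 = True.
All clauses satisfied.

q_1 = True, q_2 = False, q_3 = False, q_4 = False, q_5 = True, q_6 = False, q_7 = False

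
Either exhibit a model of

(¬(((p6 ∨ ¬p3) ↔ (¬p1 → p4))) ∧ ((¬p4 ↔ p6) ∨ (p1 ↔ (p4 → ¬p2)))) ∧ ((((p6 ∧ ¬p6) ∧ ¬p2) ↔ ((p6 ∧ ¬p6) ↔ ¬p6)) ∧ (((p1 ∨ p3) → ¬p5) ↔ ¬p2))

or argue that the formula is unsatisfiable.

p1 = True, p2 = True, p3 = True, p4 = False, p5 = True, p6 = False

  ¬(((p6 ∨ ¬p3) ↔ (¬p1 → p4))) ∧ ((¬p4 ↔ p6) ∨ (p1 ↔ (p4 → ¬p2))) = True
    ¬(((p6 ∨ ¬p3) ↔ (¬p1 → p4))) = True
      (p6 ∨ ¬p3) ↔ (¬p1 → p4) = False
        p6 ∨ ¬p3 = False
          ¬p3 = False
        ¬p1 → p4 = True
          ¬p1 = False
    (¬p4 ↔ p6) ∨ (p1 ↔ (p4 → ¬p2)) = True
      ¬p4 ↔ p6 = False
        ¬p4 = True
      p1 ↔ (p4 → ¬p2) = True
        p4 → ¬p2 = True
          ¬p2 = False
  (((p6 ∧ ¬p6) ∧ ¬p2) ↔ ((p6 ∧ ¬p6) ↔ ¬p6)) ∧ (((p1 ∨ p3) → ¬p5) ↔ ¬p2) = True
    ((p6 ∧ ¬p6) ∧ ¬p2) ↔ ((p6 ∧ ¬p6) ↔ ¬p6) = True
      (p6 ∧ ¬p6) ∧ ¬p2 = False
        p6 ∧ ¬p6 = False
          ¬p6 = True
        ¬p2 = False
      (p6 ∧ ¬p6) ↔ ¬p6 = False
        p6 ∧ ¬p6 = False
          ¬p6 = True
        ¬p6 = True
    ((p1 ∨ p3) → ¬p5) ↔ ¬p2 = True
      (p1 ∨ p3) → ¬p5 = False
        p1 ∨ p3 = True
        ¬p5 = False
      ¬p2 = False
Both conjuncts True, so the formula holds.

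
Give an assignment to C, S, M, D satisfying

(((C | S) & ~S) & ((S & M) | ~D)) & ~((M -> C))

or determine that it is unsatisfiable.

The formula is unsatisfiable.

Case S = True: the conjunct ~S is False.
Case S = False: the formula simplifies to (C & ~D) & ~((M -> C)).
  C = True: the conjunct ~((M -> C)) becomes ~((M -> True)) = False.
  C = False: the conjunct C is False.
Both cases fail — unsatisfiable.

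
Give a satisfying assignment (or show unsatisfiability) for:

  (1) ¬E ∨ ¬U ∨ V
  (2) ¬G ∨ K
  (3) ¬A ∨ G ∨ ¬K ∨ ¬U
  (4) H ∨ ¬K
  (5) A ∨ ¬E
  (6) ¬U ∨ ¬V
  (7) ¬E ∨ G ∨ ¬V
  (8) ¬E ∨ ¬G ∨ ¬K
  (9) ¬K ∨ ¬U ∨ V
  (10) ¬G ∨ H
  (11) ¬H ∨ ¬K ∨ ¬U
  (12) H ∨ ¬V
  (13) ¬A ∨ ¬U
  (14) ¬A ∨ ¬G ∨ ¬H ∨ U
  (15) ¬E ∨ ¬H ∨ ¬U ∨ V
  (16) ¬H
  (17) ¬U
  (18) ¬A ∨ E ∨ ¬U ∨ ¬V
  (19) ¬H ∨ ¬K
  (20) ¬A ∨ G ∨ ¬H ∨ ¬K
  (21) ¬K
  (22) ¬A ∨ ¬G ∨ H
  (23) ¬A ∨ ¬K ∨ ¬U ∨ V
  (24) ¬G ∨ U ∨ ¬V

A: False, E: False, U: False, K: False, G: False, V: False, H: False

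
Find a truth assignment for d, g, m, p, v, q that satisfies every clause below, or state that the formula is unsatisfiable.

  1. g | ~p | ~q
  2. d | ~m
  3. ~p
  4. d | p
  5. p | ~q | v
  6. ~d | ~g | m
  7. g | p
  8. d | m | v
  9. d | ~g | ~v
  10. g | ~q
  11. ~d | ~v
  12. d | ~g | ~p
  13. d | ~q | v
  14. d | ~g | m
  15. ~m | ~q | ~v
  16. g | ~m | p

Unit clause (~p) forces p = False.
In (d | p) only d is left, so d = True.
In (g | p) only g is left, so g = True.
In (~d | ~v) only ~v is left, so v = False.
In (p | ~q | v) only ~q is left, so q = False.
In (~d | ~g | m) only m is left, so m = True.
All clauses satisfied.

d=T, g=T, m=T, p=F, v=F, q=F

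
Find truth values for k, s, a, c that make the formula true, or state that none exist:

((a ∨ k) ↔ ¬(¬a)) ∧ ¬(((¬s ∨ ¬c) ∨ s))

The formula is unsatisfiable.

The conjunct ¬(((¬s ∨ ¬c) ∨ s)) is unsatisfiable on its own:
  s=F, c=F: evaluates to False.
  s=F, c=T: evaluates to False.
  s=T, c=F: evaluates to False.
  s=T, c=T: evaluates to False.
So the whole conjunction is unsatisfiable.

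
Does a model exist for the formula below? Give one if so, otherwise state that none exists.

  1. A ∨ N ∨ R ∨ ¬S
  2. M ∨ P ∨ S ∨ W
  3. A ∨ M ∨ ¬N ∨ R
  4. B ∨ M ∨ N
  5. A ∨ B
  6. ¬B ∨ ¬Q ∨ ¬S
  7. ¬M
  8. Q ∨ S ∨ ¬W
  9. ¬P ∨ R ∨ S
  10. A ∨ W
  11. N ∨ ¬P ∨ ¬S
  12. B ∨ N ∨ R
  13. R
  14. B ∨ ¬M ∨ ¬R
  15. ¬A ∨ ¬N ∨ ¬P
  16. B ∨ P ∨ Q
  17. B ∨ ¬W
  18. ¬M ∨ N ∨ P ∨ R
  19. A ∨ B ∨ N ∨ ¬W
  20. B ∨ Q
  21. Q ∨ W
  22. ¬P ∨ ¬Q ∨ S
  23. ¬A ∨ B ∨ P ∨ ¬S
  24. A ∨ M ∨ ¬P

R = True, A = False, M = False, W = True, S = False, P = False, B = True, Q = True, N = False

Unit clause (¬M) forces M = False.
Unit clause (R) forces R = True.
Set A = False.
  then (A ∨ B) forces B = True.
  then (A ∨ W) forces W = True.
  then (A ∨ M ∨ ¬P) forces P = False.
Set S = False.
  then (Q ∨ S ∨ ¬W) forces Q = True.
Set N = False.
All clauses satisfied.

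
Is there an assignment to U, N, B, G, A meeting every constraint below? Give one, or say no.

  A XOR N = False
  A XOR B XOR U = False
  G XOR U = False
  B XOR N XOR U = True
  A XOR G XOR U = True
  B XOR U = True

Adding constraints 1, 2, 4 mod 2: every variable appears an even number of times on the left, so the left side is 0.
But the right sides sum to 1 (mod 2). 0 ≠ 1 — the system is inconsistent.

Unsatisfiable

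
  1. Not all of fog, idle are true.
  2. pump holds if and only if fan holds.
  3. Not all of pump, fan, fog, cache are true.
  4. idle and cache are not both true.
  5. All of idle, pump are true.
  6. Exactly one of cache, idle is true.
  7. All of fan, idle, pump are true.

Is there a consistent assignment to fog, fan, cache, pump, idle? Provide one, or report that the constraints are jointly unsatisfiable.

fog: False, fan: True, cache: False, pump: True, idle: True

  (1) {fog, idle}: 1/2 true — not all ✓
  (2) pump=T, fan=T — same ✓
  (3) {pump, fan, fog, cache}: 2/4 true — not all ✓
  (4) idle=T, cache=F — not both ✓
  (5) {idle, pump}: all 2 true ✓
  (6) {cache, idle}: 1 true — exactly one ✓
  (7) {fan, idle, pump}: all 3 true ✓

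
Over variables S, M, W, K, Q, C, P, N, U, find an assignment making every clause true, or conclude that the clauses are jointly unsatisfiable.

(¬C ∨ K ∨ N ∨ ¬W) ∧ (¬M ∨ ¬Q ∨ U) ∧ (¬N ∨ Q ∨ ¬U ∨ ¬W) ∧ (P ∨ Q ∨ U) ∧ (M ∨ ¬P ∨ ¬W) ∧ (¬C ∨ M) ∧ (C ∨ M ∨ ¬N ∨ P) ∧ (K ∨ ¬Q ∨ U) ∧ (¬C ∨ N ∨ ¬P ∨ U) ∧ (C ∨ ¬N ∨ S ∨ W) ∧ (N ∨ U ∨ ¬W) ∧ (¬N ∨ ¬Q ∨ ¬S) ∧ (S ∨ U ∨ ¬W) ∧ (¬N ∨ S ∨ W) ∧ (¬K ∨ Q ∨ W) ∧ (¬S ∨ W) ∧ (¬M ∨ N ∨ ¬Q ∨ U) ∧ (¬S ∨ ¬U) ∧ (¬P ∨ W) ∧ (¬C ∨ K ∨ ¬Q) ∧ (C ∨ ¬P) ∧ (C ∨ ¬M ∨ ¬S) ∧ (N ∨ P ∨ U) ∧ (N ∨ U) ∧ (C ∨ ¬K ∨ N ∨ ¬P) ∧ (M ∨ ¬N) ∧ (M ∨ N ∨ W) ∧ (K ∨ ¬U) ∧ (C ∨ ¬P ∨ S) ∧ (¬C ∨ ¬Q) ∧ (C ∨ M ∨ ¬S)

Set S = False.
Set M = True.
Set W = False.
  then (¬N ∨ S ∨ W) forces N = False.
  then (¬P ∨ W) forces P = False.
  then (N ∨ P ∨ U) forces U = True.
  then (K ∨ ¬U) forces K = True.
  then (¬K ∨ Q ∨ W) forces Q = True.
  then (¬C ∨ ¬Q) forces C = False.
All clauses satisfied.

S = False, M = True, W = False, K = True, Q = True, C = False, P = False, N = False, U = True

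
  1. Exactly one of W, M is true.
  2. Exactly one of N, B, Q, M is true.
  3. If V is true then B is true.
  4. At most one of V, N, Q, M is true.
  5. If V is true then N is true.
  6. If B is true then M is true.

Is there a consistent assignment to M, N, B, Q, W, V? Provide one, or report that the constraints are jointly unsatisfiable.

M = False, N = False, B = False, Q = True, W = True, V = False

  (1) {W, M}: 1 true — exactly one ✓
  (2) {N, B, Q, M}: 1 true — exactly one ✓
  (3) V=F ⇒ B: vacuous ✓
  (4) {V, N, Q, M}: 1 true — at most one ✓
  (5) V=F ⇒ N: vacuous ✓
  (6) B=F ⇒ M: vacuous ✓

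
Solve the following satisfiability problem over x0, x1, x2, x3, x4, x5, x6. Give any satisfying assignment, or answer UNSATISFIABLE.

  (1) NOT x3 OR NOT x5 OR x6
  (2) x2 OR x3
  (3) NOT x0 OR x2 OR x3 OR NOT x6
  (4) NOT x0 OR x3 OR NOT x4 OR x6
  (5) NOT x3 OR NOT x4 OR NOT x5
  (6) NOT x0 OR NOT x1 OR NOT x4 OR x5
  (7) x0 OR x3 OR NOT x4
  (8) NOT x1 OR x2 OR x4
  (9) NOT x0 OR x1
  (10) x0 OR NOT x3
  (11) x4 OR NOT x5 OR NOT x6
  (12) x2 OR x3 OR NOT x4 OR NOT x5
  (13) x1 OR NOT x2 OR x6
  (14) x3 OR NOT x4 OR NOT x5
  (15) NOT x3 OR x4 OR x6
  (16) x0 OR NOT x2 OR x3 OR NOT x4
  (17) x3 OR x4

x0: True; x1: True; x2: True; x3: True; x4: False; x5: False; x6: True

Set x0 = True.
  then (NOT x0 OR x1) forces x1 = True.
Set x2 = True.
Try x3 = False:
  (x3 OR x4) forces x4 = True.
  (NOT x0 OR x3 OR NOT x4 OR x6) forces x6 = True.
  (NOT x0 OR NOT x1 OR NOT x4 OR x5) forces x5 = True.
  clause (x3 OR NOT x4 OR NOT x5) is falsified — backtrack.
So x3 = True.
Set x4 = False.
  then (NOT x3 OR x4 OR x6) forces x6 = True.
  then (x4 OR NOT x5 OR NOT x6) forces x5 = False.
All clauses satisfied.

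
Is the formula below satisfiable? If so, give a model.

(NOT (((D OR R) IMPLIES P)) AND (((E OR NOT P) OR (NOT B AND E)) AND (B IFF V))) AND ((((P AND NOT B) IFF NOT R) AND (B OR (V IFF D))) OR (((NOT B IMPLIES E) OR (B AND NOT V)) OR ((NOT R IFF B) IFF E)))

P: False, V: False, D: True, B: False, R: True, E: True

  NOT (((D OR R) IMPLIES P)) AND (((E OR NOT P) OR (NOT B AND E)) AND (B IFF V)) = True
    NOT (((D OR R) IMPLIES P)) = True
      (D OR R) IMPLIES P = False
        D OR R = True
    ((E OR NOT P) OR (NOT B AND E)) AND (B IFF V) = True
      (E OR NOT P) OR (NOT B AND E) = True
        E OR NOT P = True
          NOT P = True
        NOT B AND E = True
          NOT B = True
      B IFF V = True
  (((P AND NOT B) IFF NOT R) AND (B OR (V IFF D))) OR (((NOT B IMPLIES E) OR (B AND NOT V)) OR ((NOT R IFF B) IFF E)) = True
    ((P AND NOT B) IFF NOT R) AND (B OR (V IFF D)) = False
      (P AND NOT B) IFF NOT R = True
        P AND NOT B = False
          NOT B = True
        NOT R = False
      B OR (V IFF D) = False
        V IFF D = False
    ((NOT B IMPLIES E) OR (B AND NOT V)) OR ((NOT R IFF B) IFF E) = True
      (NOT B IMPLIES E) OR (B AND NOT V) = True
        NOT B IMPLIES E = True
          NOT B = True
        B AND NOT V = False
          NOT V = True
      (NOT R IFF B) IFF E = True
        NOT R IFF B = True
          NOT R = False
Both conjuncts True, so the formula holds.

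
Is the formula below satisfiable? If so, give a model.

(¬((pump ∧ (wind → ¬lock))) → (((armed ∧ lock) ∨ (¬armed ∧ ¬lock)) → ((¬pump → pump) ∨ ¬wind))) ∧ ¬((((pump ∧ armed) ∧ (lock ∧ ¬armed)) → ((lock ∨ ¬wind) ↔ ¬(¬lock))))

UNSATISFIABLE

The conjunct ¬((((pump ∧ armed) ∧ (lock ∧ ¬armed)) → ((lock ∨ ¬wind) ↔ ¬(¬lock)))) is unsatisfiable on its own:
  armed = True: this becomes ¬((False → ((lock ∨ ¬wind) ↔ ¬(¬lock)))) = False.
  armed = False: this becomes ¬((False → ((lock ∨ ¬wind) ↔ ¬(¬lock)))) = False.
So the whole conjunction is unsatisfiable.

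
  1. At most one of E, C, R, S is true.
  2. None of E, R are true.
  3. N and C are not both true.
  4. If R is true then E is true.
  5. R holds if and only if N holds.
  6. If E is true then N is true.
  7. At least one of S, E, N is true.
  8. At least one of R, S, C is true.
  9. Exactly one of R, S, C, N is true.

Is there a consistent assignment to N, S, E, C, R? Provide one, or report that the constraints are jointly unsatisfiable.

N = False; S = True; E = False; C = False; R = False

  (1) {E, C, R, S}: 1 true — at most one ✓
  (2) {E, R}: 0 true — none ✓
  (3) N=F, C=F — not both ✓
  (4) R=F ⇒ E: vacuous ✓
  (5) R=F, N=F — same ✓
  (6) E=F ⇒ N: vacuous ✓
  (7) {S, E, N}: 1 true — at least one ✓
  (8) {R, S, C}: 1 true — at least one ✓
  (9) {R, S, C, N}: 1 true — exactly one ✓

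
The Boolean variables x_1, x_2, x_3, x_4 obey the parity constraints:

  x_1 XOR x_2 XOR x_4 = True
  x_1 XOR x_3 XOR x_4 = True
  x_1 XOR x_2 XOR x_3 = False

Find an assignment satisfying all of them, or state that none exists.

x_1: False, x_2: True, x_3: True, x_4: False

x_1 XOR x_2 XOR x_4 = F XOR T XOR F = True ✓
x_1 XOR x_3 XOR x_4 = F XOR T XOR F = True ✓
x_1 XOR x_2 XOR x_3 = F XOR T XOR T = False ✓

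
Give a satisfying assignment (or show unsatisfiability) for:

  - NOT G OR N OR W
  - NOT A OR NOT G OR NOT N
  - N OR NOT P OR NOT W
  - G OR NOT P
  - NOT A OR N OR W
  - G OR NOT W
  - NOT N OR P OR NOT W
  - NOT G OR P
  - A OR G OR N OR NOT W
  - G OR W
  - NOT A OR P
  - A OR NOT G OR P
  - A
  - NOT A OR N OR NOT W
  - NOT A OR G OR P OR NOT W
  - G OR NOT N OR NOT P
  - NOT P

Case A = True:
  (NOT A OR P) forces P = True.
  Clause (NOT P) is falsified — contradiction.
Case A = False:
  Clause (A) is falsified — contradiction.
Both cases fail, so the formula is unsatisfiable.

No satisfying assignment exists.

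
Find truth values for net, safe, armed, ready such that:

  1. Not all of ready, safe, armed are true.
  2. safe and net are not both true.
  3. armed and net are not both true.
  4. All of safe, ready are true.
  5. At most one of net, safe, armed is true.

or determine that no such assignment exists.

net = False, safe = True, armed = False, ready = True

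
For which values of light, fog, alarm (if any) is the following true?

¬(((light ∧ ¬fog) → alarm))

light: True, fog: False, alarm: False

  ¬(((light ∧ ¬fog) → alarm)) = True
    (light ∧ ¬fog) → alarm = False
      light ∧ ¬fog = True
        ¬fog = True
The formula evaluates to True.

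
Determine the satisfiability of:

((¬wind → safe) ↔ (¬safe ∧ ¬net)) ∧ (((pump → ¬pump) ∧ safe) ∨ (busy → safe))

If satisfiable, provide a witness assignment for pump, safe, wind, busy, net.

pump = True, safe = False, wind = False, busy = False, net = True

  (¬wind → safe) ↔ (¬safe ∧ ¬net) = True
    ¬wind → safe = False
      ¬wind = True
    ¬safe ∧ ¬net = False
      ¬safe = True
      ¬net = False
  ((pump → ¬pump) ∧ safe) ∨ (busy → safe) = True
    (pump → ¬pump) ∧ safe = False
      pump → ¬pump = False
        ¬pump = False
    busy → safe = True
Both conjuncts True, so the formula holds.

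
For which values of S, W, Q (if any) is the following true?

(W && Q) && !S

S: False; W: True; Q: True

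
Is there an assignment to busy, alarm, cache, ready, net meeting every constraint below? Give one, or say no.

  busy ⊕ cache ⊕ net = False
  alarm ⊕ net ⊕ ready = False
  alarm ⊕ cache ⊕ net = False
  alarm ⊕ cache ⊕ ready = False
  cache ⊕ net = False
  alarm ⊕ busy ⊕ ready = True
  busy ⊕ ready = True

busy = False, alarm = False, cache = True, ready = True, net = True

busy ⊕ cache ⊕ net = F ⊕ T ⊕ T = False ✓
alarm ⊕ net ⊕ ready = F ⊕ T ⊕ T = False ✓
alarm ⊕ cache ⊕ net = F ⊕ T ⊕ T = False ✓
alarm ⊕ cache ⊕ ready = F ⊕ T ⊕ T = False ✓
cache ⊕ net = T ⊕ T = False ✓
alarm ⊕ busy ⊕ ready = F ⊕ F ⊕ T = True ✓
busy ⊕ ready = F ⊕ T = True ✓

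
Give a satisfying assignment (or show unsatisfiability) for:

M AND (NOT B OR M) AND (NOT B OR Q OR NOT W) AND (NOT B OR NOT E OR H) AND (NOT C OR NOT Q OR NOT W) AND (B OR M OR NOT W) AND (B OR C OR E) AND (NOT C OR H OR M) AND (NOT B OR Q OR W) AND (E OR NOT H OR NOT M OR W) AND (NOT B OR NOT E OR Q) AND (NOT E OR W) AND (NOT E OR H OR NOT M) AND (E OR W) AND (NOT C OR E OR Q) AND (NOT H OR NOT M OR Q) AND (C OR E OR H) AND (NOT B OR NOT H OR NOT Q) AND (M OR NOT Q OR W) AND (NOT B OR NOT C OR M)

Unit clause (M) forces M = True.
Set C = False.
Try E = False:
  (B OR C OR E) forces B = True.
  (E OR W) forces W = True.
  (NOT B OR Q OR NOT W) forces Q = True.
  (C OR E OR H) forces H = True.
  clause (NOT B OR NOT H OR NOT Q) is falsified — backtrack.
So E = True.
  then (NOT E OR W) forces W = True.
  then (NOT E OR H OR NOT M) forces H = True.
  then (NOT H OR NOT M OR Q) forces Q = True.
  then (NOT B OR NOT H OR NOT Q) forces B = False.
All clauses satisfied.

C = False; E = True; W = True; M = True; Q = True; B = False; H = True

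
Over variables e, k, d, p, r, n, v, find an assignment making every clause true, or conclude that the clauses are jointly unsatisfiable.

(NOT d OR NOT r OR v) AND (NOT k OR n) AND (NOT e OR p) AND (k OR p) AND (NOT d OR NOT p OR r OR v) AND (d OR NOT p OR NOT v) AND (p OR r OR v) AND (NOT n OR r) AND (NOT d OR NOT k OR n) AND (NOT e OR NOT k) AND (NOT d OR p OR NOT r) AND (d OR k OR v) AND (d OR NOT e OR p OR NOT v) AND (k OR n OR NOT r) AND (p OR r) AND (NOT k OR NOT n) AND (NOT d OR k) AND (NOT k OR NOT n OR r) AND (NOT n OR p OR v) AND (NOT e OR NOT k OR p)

Case k = True:
  (NOT k OR n) forces n = True.
  Clause (NOT k OR NOT n) is falsified — contradiction.
Case k = False:
  (k OR p) forces p = True.
  (NOT d OR k) forces d = False.
  (d OR NOT p OR NOT v) forces v = False.
  Clause (d OR k OR v) is falsified — contradiction.
Both cases fail, so the formula is unsatisfiable.

No satisfying assignment exists.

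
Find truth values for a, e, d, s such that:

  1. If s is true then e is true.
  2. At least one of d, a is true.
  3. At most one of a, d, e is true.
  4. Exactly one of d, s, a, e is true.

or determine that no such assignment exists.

a = False, e = False, d = True, s = False

  (1) s=F ⇒ e: vacuous ✓
  (2) {d, a}: 1 true — at least one ✓
  (3) {a, d, e}: 1 true — at most one ✓
  (4) {d, s, a, e}: 1 true — exactly one ✓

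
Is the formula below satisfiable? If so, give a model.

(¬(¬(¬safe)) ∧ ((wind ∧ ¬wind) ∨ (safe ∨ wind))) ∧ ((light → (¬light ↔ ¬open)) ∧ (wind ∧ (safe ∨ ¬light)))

wind: True, light: False, safe: False, open: False

  ¬(¬(¬safe)) ∧ ((wind ∧ ¬wind) ∨ (safe ∨ wind)) = True
    ¬(¬(¬safe)) = True
      ¬(¬safe) = False
        ¬safe = True
    (wind ∧ ¬wind) ∨ (safe ∨ wind) = True
      wind ∧ ¬wind = False
        ¬wind = False
      safe ∨ wind = True
  (light → (¬light ↔ ¬open)) ∧ (wind ∧ (safe ∨ ¬light)) = True
    light → (¬light ↔ ¬open) = True
      ¬light ↔ ¬open = True
        ¬light = True
        ¬open = True
    wind ∧ (safe ∨ ¬light) = True
      safe ∨ ¬light = True
        ¬light = True
Both conjuncts True, so the formula holds.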